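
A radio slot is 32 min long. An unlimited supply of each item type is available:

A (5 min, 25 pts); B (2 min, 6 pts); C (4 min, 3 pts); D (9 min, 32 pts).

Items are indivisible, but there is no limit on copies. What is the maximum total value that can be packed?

Best value-per-unit is A at 25/5; filling with it alone gives 6×25 = 150.
Optimal mix: 6×A + 1×B → duration 32, value 156.

156 pts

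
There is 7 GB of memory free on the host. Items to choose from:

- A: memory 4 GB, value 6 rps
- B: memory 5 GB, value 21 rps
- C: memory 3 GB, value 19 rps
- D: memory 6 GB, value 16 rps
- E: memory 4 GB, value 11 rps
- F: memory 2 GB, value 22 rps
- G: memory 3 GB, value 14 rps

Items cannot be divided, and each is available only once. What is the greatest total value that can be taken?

43 rps

This is a 0/1 knapsack; check combinations near the capacity.
- B+F: memory 5+2=7, value 21+22=43
- C+F: memory 3+2=5, value 19+22=41
- F+G: memory 2+3=5, value 22+14=36
Best: 43 rps.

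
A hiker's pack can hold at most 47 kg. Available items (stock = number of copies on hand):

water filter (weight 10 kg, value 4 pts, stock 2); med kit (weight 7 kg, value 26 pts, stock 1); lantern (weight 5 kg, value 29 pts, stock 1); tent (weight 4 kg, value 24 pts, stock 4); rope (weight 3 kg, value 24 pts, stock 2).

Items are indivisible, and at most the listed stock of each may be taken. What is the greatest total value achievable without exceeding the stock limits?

203 pts

Top feasible selections:
- 1×water filter + 1×med kit + 1×lantern + 4×tent + 2×rope: weight 44, value 203
- 1×med kit + 1×lantern + 4×tent + 2×rope: weight 34, value 199
Best: 203 pts.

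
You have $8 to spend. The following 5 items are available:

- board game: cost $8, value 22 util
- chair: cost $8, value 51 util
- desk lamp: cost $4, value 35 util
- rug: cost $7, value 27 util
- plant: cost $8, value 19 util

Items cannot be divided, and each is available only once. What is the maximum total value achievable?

Check high-value combinations within $8:
- chair: cost 8, value 51
- desk lamp: cost 4, value 35
- rug: cost 7, value 27
- board game: cost 8, value 22
- plant: cost 8, value 19
Best: 51 util.

51 util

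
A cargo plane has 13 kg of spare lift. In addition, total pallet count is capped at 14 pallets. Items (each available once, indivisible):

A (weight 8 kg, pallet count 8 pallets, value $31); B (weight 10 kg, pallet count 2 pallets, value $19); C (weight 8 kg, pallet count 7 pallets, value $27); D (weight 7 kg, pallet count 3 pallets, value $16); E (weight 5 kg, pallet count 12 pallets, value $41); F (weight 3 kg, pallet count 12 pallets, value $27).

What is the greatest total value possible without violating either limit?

Feasible sets respecting both limits:
- B+F: weight 13, pallet count 14, value 46
- E: weight 5, pallet count 12, value 41
- A: weight 8, pallet count 8, value 31
Best: $46.

$46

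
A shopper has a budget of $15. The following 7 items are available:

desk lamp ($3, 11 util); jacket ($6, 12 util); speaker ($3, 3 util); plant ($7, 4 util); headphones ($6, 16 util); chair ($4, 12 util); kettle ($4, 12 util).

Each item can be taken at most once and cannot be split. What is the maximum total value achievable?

This is a 0/1 knapsack; check combinations near the capacity.
- headphones+chair+kettle: cost 6+4+4=14, value 16+12+12=40
- desk lamp+headphones+chair: cost 3+6+4=13, value 11+16+12=39
- desk lamp+headphones+kettle: cost 3+6+4=13, value 11+16+12=39
- desk lamp+jacket+headphones: cost 3+6+6=15, value 11+12+16=39
Best: 40 util.

40 util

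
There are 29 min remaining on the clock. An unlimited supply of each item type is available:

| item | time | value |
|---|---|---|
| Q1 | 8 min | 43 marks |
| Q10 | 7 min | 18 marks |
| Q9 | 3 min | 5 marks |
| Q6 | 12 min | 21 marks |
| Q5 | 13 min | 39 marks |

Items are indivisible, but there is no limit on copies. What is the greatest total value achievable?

Best value-per-unit is Q1 at 43/8; filling with it alone gives 3×43 = 129.
Optimal mix: 3×Q1 + 1×Q9 → time 27, value 134.

134 marks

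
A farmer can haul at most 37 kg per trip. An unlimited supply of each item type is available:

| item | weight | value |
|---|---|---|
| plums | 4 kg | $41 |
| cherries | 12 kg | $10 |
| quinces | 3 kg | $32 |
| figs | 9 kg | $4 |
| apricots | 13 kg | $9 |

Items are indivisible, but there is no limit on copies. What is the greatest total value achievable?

Best value-per-unit is quinces at 32/3; filling with it alone gives 12×32 = 384.
Optimal mix: 1×plums + 11×quinces → weight 37, value 393.

$393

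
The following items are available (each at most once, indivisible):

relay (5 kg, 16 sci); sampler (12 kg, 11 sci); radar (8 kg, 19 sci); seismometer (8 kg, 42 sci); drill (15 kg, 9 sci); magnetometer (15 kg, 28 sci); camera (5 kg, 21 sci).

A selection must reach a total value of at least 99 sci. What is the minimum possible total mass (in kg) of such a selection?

33

Subsets with value ≥ 99, sorted by total mass:
- relay+seismometer+magnetometer+camera: mass 33, value 107
- radar+seismometer+magnetometer+camera: mass 36, value 110
Minimum mass: 33 kg.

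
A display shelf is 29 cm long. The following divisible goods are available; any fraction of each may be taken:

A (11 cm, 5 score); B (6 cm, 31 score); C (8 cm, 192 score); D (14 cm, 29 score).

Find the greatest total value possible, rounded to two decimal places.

Take in order of value per unit:
- C (192/8 per unit): all 8 → value 192, running total 192.00
- B (31/6 per unit): all 6 → value 31, running total 223.00
- D (29/14 per unit): all 14 → value 29, running total 252.00
- A (5/11 per unit): 1 of 11 → value 1×5/11 = 0.4545, running total 252.45
Total 252.45.

252.45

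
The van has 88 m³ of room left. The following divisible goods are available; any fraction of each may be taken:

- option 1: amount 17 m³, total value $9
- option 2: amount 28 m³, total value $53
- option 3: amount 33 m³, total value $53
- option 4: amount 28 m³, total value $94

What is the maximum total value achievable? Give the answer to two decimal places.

Take in order of value per unit:
- option 4 (94/28 per unit): all 28 → value 94, running total 94.00
- option 2 (53/28 per unit): all 28 → value 53, running total 147.00
- option 3 (53/33 per unit): 32 of 33 → value 32×53/33 = 51.3939, running total 198.39
Total 198.39.

198.39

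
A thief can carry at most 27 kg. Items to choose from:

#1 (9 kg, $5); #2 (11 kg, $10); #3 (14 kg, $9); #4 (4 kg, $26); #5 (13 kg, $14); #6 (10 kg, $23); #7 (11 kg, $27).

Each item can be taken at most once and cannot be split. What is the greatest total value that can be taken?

$76

This is a 0/1 knapsack; check combinations near the capacity.
- #4+#6+#7: weight 4+10+11=25, value 26+23+27=76
- #2+#4+#7: weight 11+4+11=26, value 10+26+27=63
- #4+#5+#6: weight 4+13+10=27, value 26+14+23=63
- #2+#4+#6: weight 11+4+10=25, value 10+26+23=59
- #1+#4+#7: weight 9+4+11=24, value 5+26+27=58
Best: $76.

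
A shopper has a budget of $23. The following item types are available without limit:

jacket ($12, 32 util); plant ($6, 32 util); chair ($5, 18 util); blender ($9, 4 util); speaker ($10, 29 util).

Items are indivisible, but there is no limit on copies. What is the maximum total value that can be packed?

114 util

Best value-per-unit is plant at 32/6; filling with it alone gives 3×32 = 96.
Optimal mix: 3×plant + 1×chair → cost 23, value 114.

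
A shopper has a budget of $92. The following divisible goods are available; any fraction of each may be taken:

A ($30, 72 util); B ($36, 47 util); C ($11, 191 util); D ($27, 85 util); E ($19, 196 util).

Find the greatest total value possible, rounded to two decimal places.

Take in order of value per unit:
- C (191/11 per unit): all 11 → value 191, running total 191.00
- E (196/19 per unit): all 19 → value 196, running total 387.00
- D (85/27 per unit): all 27 → value 85, running total 472.00
- A (72/30 per unit): all 30 → value 72, running total 544.00
- B (47/36 per unit): 5 of 36 → value 5×47/36 = 6.5278, running total 550.53
Total 550.53.

550.53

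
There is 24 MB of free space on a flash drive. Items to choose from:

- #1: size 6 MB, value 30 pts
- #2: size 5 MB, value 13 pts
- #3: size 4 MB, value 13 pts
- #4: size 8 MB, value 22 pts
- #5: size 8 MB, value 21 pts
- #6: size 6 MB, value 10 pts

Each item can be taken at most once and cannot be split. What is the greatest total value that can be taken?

78 pts

Check high-value combinations within 24 MB:
- #1+#2+#3+#4: size 6+5+4+8=23, value 30+13+13+22=78
- #1+#2+#3+#5: size 6+5+4+8=23, value 30+13+13+21=77
- #1+#3+#4+#6: size 6+4+8+6=24, value 30+13+22+10=75
- #1+#3+#5+#6: size 6+4+8+6=24, value 30+13+21+10=74
Best: 78 pts.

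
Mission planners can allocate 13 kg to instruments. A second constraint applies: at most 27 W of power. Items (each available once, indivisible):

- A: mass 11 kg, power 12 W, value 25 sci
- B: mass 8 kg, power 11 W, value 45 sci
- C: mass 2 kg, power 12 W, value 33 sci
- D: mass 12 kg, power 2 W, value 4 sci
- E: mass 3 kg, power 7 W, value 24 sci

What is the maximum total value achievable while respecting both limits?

78 sci

Feasible sets respecting both limits:
- B+C: mass 10, power 23, value 78
- B+E: mass 11, power 18, value 69
- A+C: mass 13, power 24, value 58
- C+E: mass 5, power 19, value 57
Best: 78 sci.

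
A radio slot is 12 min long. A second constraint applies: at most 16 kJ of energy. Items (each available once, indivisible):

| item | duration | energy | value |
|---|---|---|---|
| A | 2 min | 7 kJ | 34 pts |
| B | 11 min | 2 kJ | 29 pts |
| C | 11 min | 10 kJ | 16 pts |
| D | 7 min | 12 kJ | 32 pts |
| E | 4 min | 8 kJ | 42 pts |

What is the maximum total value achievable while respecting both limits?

76 pts

Feasible sets respecting both limits:
- A+E: duration 6, energy 15, value 76
- E: duration 4, energy 8, value 42
- A: duration 2, energy 7, value 34
Best: 76 pts.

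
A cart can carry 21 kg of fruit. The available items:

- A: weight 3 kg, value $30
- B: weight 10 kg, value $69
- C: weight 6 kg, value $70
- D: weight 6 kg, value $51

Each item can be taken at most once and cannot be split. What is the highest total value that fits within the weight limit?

This is a 0/1 knapsack; check combinations near the capacity.
- A+B+C: weight 3+10+6=19, value 30+69+70=169
- A+C+D: weight 3+6+6=15, value 30+70+51=151
- A+B+D: weight 3+10+6=19, value 30+69+51=150
Best: $169.

$169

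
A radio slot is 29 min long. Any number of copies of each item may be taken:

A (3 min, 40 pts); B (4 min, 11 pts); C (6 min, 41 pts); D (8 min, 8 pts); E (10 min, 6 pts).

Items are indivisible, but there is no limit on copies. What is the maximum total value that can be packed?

Best value-per-unit is A at 40/3, and filling with it alone uses duration 9×3=27. No mix of the others beats 9×40 = 360.

360 pts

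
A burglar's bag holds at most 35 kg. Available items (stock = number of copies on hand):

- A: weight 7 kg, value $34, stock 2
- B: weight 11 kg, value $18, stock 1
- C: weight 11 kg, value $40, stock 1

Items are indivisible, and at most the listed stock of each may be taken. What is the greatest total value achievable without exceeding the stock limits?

Top feasible selections:
- 2×A + 1×C: weight 25, value 108
- 1×A + 1×B + 1×C: weight 29, value 92
- 2×A + 1×B: weight 25, value 86
Best: $108.

$108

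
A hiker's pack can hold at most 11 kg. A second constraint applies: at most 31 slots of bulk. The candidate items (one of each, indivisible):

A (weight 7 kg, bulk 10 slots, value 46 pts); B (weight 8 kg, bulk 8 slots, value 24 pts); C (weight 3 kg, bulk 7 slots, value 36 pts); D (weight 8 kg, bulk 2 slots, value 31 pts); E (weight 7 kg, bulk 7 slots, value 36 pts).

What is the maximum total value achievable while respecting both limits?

Feasible sets respecting both limits:
- A+C: weight 10, bulk 17, value 82
- C+E: weight 10, bulk 14, value 72
- C+D: weight 11, bulk 9, value 67
Best: 82 pts.

82 pts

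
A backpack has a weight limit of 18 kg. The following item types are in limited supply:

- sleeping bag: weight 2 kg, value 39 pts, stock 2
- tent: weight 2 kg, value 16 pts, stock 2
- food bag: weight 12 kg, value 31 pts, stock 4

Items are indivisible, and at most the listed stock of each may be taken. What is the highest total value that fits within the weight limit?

125 pts

Best selections within weight 18 and stock limits:
- 2×sleeping bag + 1×tent + 1×food bag: weight 18, value 125
- 2×sleeping bag + 2×tent: weight 8, value 110
- 2×sleeping bag + 1×food bag: weight 16, value 109
- 1×sleeping bag + 2×tent + 1×food bag: weight 18, value 102
Best: 125 pts.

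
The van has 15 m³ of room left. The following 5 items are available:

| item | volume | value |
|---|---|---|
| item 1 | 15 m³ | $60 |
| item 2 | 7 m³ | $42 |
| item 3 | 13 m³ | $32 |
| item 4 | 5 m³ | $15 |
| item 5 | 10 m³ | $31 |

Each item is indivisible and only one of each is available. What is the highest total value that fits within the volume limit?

Check high-value combinations within 15 m³:
- item 1: volume 15, value 60
- item 2+item 4: volume 7+5=12, value 42+15=57
- item 4+item 5: volume 5+10=15, value 15+31=46
Best: $60.

$60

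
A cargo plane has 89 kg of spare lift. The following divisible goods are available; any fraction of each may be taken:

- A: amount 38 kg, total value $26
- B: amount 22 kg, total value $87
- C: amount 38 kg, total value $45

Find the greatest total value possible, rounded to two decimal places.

Take in order of value per unit:
- B (87/22 per unit): all 22 → value 87, running total 87.00
- C (45/38 per unit): all 38 → value 45, running total 132.00
- A (26/38 per unit): 29 of 38 → value 29×26/38 = 19.8421, running total 151.84
Total 151.84.

151.84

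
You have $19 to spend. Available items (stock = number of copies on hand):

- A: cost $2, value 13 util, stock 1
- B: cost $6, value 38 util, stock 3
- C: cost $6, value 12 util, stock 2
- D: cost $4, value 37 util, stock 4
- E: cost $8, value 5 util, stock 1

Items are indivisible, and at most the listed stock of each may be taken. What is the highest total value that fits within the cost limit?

161 util

Top feasible selections:
- 1×A + 4×D: cost 18, value 161
- 1×B + 3×D: cost 18, value 149
- 4×D: cost 16, value 148
- 1×A + 2×B + 1×D: cost 18, value 126
Best: 161 util.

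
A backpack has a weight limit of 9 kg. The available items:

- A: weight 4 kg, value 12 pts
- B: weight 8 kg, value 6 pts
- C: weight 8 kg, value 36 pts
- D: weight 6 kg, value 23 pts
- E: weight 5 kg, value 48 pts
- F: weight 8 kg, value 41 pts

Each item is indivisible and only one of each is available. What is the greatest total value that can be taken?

Check high-value combinations within 9 kg:
- A+E: weight 4+5=9, value 12+48=60
- E: weight 5, value 48
- F: weight 8, value 41
- C: weight 8, value 36
- D: weight 6, value 23
Best: 60 pts.

60 pts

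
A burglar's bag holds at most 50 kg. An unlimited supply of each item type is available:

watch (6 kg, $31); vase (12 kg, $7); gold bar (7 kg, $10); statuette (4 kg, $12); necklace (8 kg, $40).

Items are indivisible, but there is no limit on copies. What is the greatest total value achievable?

Best value-per-unit is watch at 31/6; filling with it alone gives 8×31 = 248.
Optimal mix: 7×watch + 1×necklace → weight 50, value 257.

$257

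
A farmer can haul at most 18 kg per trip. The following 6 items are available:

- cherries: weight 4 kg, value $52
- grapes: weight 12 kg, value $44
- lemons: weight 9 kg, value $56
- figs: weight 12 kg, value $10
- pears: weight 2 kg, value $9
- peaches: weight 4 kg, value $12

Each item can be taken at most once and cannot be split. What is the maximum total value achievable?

This is a 0/1 knapsack; check combinations near the capacity.
- cherries+lemons+peaches: weight 4+9+4=17, value 52+56+12=120
- cherries+lemons+pears: weight 4+9+2=15, value 52+56+9=117
- cherries+lemons: weight 4+9=13, value 52+56=108
Best: $120.

$120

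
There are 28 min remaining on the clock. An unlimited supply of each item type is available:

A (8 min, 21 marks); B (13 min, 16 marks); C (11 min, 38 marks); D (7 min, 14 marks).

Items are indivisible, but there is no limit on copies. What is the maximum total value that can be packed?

Best value-per-unit is C at 38/11; filling with it alone gives 2×38 = 76.
Optimal mix: 2×A + 1×C → time 27, value 80.

80 marks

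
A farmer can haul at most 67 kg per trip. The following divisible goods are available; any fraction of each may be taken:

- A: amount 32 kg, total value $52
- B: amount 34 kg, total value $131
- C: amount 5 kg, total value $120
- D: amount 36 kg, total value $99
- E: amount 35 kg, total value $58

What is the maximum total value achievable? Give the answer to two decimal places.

Take in order of value per unit:
- C (120/5 per unit): all 5 → value 120, running total 120.00
- B (131/34 per unit): all 34 → value 131, running total 251.00
- D (99/36 per unit): 28 of 36 → value 28×99/36 = 77.0000, running total 328.00
Total 328.00.

328.00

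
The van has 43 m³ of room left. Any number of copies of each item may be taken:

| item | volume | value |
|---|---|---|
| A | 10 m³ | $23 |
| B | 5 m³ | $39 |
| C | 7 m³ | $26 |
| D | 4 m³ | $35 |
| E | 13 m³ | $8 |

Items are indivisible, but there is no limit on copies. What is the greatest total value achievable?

Best value-per-unit is D at 35/4; filling with it alone gives 10×35 = 350.
Optimal mix: 3×B + 7×D → volume 43, value 362.

$362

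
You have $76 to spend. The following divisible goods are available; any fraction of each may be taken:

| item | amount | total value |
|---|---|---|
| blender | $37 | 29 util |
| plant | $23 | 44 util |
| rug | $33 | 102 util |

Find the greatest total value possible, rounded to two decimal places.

161.68

Take in order of value per unit:
- rug (102/33 per unit): all 33 → value 102, running total 102.00
- plant (44/23 per unit): all 23 → value 44, running total 146.00
- blender (29/37 per unit): 20 of 37 → value 20×29/37 = 15.6757, running total 161.68
Total 161.68.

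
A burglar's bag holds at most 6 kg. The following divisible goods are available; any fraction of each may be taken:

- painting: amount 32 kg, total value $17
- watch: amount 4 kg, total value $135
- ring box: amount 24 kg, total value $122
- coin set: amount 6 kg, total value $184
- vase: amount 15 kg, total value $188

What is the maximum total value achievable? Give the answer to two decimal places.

196.33

Take in order of value per unit:
- watch (135/4 per unit): all 4 → value 135, running total 135.00
- coin set (184/6 per unit): 2 of 6 → value 2×184/6 = 61.3333, running total 196.33
Total 196.33.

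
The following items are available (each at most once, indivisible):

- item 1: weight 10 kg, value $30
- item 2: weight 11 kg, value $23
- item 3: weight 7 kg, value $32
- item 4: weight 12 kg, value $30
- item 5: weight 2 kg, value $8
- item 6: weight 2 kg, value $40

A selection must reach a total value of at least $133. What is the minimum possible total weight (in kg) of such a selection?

32

Subsets with value ≥ 133, sorted by total weight:
- item 1+item 2+item 3+item 5+item 6: weight 32, value 133
- item 1+item 3+item 4+item 5+item 6: weight 33, value 140
- item 2+item 3+item 4+item 5+item 6: weight 34, value 133
Minimum weight: 32 kg.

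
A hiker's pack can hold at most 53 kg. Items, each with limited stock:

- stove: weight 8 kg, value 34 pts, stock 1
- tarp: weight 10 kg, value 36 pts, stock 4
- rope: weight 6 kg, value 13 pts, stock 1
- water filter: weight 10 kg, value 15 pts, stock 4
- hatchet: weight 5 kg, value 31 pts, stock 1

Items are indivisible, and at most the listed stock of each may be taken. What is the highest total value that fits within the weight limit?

209 pts

Best selections within weight 53 and stock limits:
- 1×stove + 4×tarp + 1×hatchet: weight 53, value 209
- 4×tarp + 1×rope + 1×hatchet: weight 51, value 188
Best: 209 pts.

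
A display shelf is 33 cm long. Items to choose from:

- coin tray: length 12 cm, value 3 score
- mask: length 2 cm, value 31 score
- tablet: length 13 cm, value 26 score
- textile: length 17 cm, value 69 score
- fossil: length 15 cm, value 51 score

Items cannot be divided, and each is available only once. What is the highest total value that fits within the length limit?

126 score

Check high-value combinations within 33 cm:
- mask+tablet+textile: length 2+13+17=32, value 31+26+69=126
- textile+fossil: length 17+15=32, value 69+51=120
- mask+tablet+fossil: length 2+13+15=30, value 31+26+51=108
- coin tray+mask+textile: length 12+2+17=31, value 3+31+69=103
- mask+textile: length 2+17=19, value 31+69=100
Best: 126 score.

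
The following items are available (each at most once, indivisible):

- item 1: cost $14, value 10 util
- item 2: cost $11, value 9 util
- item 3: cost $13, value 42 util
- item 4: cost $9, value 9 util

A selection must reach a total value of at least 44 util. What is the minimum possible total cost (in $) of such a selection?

22

Subsets with value ≥ 44, sorted by total cost:
- item 3+item 4: cost 22, value 51
- item 2+item 3: cost 24, value 51
- item 1+item 3: cost 27, value 52
Minimum cost: 22 $.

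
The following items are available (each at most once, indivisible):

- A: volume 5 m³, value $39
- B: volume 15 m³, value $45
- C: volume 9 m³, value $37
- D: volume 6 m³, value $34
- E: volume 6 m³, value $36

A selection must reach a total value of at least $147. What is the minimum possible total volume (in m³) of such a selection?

32

Subsets with value ≥ 147, sorted by total volume:
- A+B+D+E: volume 32, value 154
- A+B+C+E: volume 35, value 157
- A+B+C+D: volume 35, value 155
Minimum volume: 32 m³.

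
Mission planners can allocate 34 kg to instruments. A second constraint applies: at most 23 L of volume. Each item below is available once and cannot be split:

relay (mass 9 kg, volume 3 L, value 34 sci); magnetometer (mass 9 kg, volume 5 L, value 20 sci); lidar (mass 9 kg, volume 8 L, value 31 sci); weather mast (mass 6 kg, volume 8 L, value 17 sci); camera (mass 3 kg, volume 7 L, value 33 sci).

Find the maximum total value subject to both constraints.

118 sci

Feasible sets respecting both limits:
- relay+magnetometer+lidar+camera: mass 30, volume 23, value 118
- relay+magnetometer+weather mast+camera: mass 27, volume 23, value 104
- relay+lidar+camera: mass 21, volume 18, value 98
- relay+magnetometer+camera: mass 21, volume 15, value 87
Best: 118 sci.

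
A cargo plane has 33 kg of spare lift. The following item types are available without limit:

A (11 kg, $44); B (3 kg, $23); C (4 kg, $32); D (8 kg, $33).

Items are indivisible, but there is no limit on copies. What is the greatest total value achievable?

$261

Best value-per-unit is C at 32/4; filling with it alone gives 8×32 = 256.
Optimal mix: 3×B + 6×C → weight 33, value 261.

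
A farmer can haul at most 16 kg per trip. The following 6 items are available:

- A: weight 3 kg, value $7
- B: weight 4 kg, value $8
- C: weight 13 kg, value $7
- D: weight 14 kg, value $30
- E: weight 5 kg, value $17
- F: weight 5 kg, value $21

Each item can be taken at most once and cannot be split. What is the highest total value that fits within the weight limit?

$46

Check high-value combinations within 16 kg:
- B+E+F: weight 4+5+5=14, value 8+17+21=46
- A+E+F: weight 3+5+5=13, value 7+17+21=45
- E+F: weight 5+5=10, value 17+21=38
Best: $46.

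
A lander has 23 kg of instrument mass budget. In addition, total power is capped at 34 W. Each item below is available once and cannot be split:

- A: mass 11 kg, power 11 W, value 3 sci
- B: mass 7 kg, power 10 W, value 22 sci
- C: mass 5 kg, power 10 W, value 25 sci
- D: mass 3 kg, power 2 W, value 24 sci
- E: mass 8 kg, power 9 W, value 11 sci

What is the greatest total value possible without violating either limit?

82 sci

Feasible sets respecting both limits:
- B+C+D+E: mass 23, power 31, value 82
- B+C+D: mass 15, power 22, value 71
- C+D+E: mass 16, power 21, value 60
- B+C+E: mass 20, power 29, value 58
Best: 82 sci.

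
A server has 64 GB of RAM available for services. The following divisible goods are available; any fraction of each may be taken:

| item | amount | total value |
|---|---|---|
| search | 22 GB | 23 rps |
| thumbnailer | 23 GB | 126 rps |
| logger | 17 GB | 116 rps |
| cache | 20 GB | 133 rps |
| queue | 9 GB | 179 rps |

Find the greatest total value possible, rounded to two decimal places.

Take in order of value per unit:
- queue (179/9 per unit): all 9 → value 179, running total 179.00
- logger (116/17 per unit): all 17 → value 116, running total 295.00
- cache (133/20 per unit): all 20 → value 133, running total 428.00
- thumbnailer (126/23 per unit): 18 of 23 → value 18×126/23 = 98.6087, running total 526.61
Total 526.61.

526.61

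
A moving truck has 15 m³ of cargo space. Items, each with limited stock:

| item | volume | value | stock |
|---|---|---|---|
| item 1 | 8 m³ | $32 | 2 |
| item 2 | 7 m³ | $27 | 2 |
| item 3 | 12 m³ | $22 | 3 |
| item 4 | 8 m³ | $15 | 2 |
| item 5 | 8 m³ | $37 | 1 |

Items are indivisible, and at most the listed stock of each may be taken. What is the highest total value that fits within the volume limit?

$64

Top feasible selections:
- 1×item 2 + 1×item 5: volume 15, value 64
- 1×item 1 + 1×item 2: volume 15, value 59
- 2×item 2: volume 14, value 54
- 1×item 2 + 1×item 4: volume 15, value 42
Best: $64.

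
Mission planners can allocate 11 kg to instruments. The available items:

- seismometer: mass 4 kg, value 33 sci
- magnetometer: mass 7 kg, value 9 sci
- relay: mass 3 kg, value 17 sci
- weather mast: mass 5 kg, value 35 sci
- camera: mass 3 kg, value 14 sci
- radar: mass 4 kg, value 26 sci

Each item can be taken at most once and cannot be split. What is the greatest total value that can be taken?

Check high-value combinations within 11 kg:
- seismometer+relay+radar: mass 4+3+4=11, value 33+17+26=76
- seismometer+camera+radar: mass 4+3+4=11, value 33+14+26=73
- seismometer+weather mast: mass 4+5=9, value 33+35=68
- relay+weather mast+camera: mass 3+5+3=11, value 17+35+14=66
Best: 76 sci.

76 sci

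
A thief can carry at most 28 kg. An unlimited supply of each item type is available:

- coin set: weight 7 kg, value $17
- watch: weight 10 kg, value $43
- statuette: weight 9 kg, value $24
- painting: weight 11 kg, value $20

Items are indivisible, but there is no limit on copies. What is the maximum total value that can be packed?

Best value-per-unit is watch at 43/10; filling with it alone gives 2×43 = 86.
Optimal mix: 1×coin set + 2×watch → weight 27, value 103.

$103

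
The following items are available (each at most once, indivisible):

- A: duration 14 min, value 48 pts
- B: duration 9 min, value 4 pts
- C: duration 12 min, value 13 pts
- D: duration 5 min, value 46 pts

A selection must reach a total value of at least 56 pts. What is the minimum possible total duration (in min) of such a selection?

17

Subsets with value ≥ 56, sorted by total duration:
- C+D: duration 17, value 59
- A+D: duration 19, value 94
- B+C+D: duration 26, value 63
Minimum duration: 17 min.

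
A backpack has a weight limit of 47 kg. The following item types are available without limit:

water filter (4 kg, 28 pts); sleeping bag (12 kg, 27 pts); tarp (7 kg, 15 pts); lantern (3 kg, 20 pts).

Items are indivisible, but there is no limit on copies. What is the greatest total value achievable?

Best value-per-unit is water filter at 28/4; filling with it alone gives 11×28 = 308.
Optimal mix: 11×water filter + 1×lantern → weight 47, value 328.

328 pts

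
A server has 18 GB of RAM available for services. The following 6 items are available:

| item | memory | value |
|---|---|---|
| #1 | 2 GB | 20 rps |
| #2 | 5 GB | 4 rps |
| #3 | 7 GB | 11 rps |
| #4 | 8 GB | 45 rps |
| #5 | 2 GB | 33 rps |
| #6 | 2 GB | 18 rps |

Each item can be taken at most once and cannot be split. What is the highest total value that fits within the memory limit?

Check high-value combinations within 18 GB:
- #1+#4+#5+#6: memory 2+8+2+2=14, value 20+45+33+18=116
- #1+#2+#4+#5: memory 2+5+8+2=17, value 20+4+45+33=102
- #2+#4+#5+#6: memory 5+8+2+2=17, value 4+45+33+18=100
- #1+#4+#5: memory 2+8+2=12, value 20+45+33=98
- #4+#5+#6: memory 8+2+2=12, value 45+33+18=96
Best: 116 rps.

116 rps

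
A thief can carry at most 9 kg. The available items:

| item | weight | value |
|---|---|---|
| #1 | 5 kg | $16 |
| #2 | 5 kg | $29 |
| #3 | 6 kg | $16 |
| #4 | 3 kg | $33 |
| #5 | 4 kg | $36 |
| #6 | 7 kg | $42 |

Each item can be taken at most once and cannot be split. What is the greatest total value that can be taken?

Check high-value combinations within 9 kg:
- #4+#5: weight 3+4=7, value 33+36=69
- #2+#5: weight 5+4=9, value 29+36=65
- #2+#4: weight 5+3=8, value 29+33=62
- #1+#5: weight 5+4=9, value 16+36=52
Best: $69.

$69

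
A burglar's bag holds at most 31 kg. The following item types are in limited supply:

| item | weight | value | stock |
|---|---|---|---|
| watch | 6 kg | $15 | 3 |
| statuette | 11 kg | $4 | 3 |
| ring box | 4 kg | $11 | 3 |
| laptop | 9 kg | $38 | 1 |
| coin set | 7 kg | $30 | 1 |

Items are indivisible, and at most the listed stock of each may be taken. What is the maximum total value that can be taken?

$105

Best selections within weight 31 and stock limits:
- 1×watch + 2×ring box + 1×laptop + 1×coin set: weight 30, value 105
- 3×ring box + 1×laptop + 1×coin set: weight 28, value 101
- 2×watch + 1×laptop + 1×coin set: weight 28, value 98
Best: $105.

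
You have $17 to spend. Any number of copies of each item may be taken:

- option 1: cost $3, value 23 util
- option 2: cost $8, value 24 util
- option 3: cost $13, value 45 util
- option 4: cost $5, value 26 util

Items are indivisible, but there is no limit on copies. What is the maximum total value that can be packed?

Best value-per-unit is option 1 at 23/3; filling with it alone gives 5×23 = 115.
Optimal mix: 4×option 1 + 1×option 4 → cost 17, value 118.

118 util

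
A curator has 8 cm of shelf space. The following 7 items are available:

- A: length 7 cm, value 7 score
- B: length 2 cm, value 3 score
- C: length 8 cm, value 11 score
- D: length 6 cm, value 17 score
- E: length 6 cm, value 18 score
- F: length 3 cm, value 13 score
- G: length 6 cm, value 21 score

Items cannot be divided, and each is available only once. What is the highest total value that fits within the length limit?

24 score

Check high-value combinations within 8 cm:
- B+G: length 2+6=8, value 3+21=24
- G: length 6, value 21
- B+E: length 2+6=8, value 3+18=21
Best: 24 score.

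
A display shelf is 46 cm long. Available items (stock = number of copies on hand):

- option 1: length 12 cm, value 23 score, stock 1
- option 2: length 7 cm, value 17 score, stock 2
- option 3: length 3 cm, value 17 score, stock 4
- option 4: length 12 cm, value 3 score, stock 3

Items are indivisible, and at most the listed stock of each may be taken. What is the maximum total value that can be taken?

125 score

Top feasible selections:
- 1×option 1 + 2×option 2 + 4×option 3: length 38, value 125
- 1×option 1 + 1×option 2 + 4×option 3 + 1×option 4: length 43, value 111
Best: 125 score.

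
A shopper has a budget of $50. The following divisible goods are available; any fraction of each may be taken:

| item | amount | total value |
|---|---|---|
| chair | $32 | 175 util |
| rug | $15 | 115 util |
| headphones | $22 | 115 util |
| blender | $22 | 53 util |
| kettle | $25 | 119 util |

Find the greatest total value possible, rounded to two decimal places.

305.68

Take in order of value per unit:
- rug (115/15 per unit): all 15 → value 115, running total 115.00
- chair (175/32 per unit): all 32 → value 175, running total 290.00
- headphones (115/22 per unit): 3 of 22 → value 3×115/22 = 15.6818, running total 305.68
Total 305.68.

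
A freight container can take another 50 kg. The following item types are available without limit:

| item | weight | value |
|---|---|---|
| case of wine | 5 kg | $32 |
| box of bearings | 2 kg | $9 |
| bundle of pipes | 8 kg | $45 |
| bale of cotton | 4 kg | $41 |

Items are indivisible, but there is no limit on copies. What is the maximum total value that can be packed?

$501

Best value-per-unit is bale of cotton at 41/4; filling with it alone gives 12×41 = 492.
Optimal mix: 1×box of bearings + 12×bale of cotton → weight 50, value 501.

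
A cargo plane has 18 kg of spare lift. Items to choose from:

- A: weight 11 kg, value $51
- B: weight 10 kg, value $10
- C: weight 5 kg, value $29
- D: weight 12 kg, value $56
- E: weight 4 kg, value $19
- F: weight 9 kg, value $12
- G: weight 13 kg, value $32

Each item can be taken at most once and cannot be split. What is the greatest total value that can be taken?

$85

Check high-value combinations within 18 kg:
- C+D: weight 5+12=17, value 29+56=85
- A+C: weight 11+5=16, value 51+29=80
- D+E: weight 12+4=16, value 56+19=75
Best: $85.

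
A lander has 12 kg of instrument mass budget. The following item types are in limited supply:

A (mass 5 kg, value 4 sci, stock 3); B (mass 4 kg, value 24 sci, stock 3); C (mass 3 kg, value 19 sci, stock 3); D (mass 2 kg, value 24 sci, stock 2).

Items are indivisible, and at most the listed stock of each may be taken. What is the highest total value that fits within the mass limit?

96 sci

Best selections within mass 12 and stock limits:
- 2×B + 2×D: mass 12, value 96
- 1×B + 1×C + 2×D: mass 11, value 91
- 2×C + 2×D: mass 10, value 86
Best: 96 sci.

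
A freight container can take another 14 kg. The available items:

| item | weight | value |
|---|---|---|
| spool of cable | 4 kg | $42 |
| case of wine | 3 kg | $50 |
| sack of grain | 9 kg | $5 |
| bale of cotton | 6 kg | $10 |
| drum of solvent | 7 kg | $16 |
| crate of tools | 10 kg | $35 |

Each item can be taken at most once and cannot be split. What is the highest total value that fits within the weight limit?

This is a 0/1 knapsack; check combinations near the capacity.
- spool of cable+case of wine+drum of solvent: weight 4+3+7=14, value 42+50+16=108
- spool of cable+case of wine+bale of cotton: weight 4+3+6=13, value 42+50+10=102
- spool of cable+case of wine: weight 4+3=7, value 42+50=92
- case of wine+crate of tools: weight 3+10=13, value 50+35=85
- spool of cable+crate of tools: weight 4+10=14, value 42+35=77
Best: $108.

$108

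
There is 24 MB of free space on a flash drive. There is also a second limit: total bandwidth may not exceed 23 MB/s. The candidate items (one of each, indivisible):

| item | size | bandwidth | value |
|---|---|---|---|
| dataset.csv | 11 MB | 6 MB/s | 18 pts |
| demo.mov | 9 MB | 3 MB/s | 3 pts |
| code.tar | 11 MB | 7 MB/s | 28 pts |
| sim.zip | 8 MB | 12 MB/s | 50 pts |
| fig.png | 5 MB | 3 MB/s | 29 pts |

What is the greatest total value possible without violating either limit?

107 pts

Feasible sets respecting both limits:
- code.tar+sim.zip+fig.png: size 24, bandwidth 22, value 107
- dataset.csv+sim.zip+fig.png: size 24, bandwidth 21, value 97
- demo.mov+sim.zip+fig.png: size 22, bandwidth 18, value 82
Best: 107 pts.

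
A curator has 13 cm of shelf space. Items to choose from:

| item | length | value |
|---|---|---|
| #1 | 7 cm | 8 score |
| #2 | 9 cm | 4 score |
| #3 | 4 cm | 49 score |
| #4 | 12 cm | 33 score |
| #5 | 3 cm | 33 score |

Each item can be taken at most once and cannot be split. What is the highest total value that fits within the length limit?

Check high-value combinations within 13 cm:
- #3+#5: length 4+3=7, value 49+33=82
- #1+#3: length 7+4=11, value 8+49=57
- #2+#3: length 9+4=13, value 4+49=53
Best: 82 score.

82 score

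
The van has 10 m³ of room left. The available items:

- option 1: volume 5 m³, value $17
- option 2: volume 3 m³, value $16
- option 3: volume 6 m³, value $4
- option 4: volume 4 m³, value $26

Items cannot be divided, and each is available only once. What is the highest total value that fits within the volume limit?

$43

This is a 0/1 knapsack; check combinations near the capacity.
- option 1+option 4: volume 5+4=9, value 17+26=43
- option 2+option 4: volume 3+4=7, value 16+26=42
- option 1+option 2: volume 5+3=8, value 17+16=33
- option 3+option 4: volume 6+4=10, value 4+26=30
Best: $43.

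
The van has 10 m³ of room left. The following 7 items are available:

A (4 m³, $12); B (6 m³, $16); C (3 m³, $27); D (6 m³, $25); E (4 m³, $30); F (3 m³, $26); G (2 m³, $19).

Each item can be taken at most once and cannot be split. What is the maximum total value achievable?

Check high-value combinations within 10 m³:
- C+E+F: volume 3+4+3=10, value 27+30+26=83
- C+E+G: volume 3+4+2=9, value 27+30+19=76
- E+F+G: volume 4+3+2=9, value 30+26+19=75
Best: $83.

$83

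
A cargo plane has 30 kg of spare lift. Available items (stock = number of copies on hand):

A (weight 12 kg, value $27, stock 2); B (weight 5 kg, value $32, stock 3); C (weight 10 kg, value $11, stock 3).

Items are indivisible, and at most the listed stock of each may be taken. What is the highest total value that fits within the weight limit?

$123

Top feasible selections:
- 1×A + 3×B: weight 27, value 123
- 3×B + 1×C: weight 25, value 107
- 3×B: weight 15, value 96
- 1×A + 2×B: weight 22, value 91
Best: $123.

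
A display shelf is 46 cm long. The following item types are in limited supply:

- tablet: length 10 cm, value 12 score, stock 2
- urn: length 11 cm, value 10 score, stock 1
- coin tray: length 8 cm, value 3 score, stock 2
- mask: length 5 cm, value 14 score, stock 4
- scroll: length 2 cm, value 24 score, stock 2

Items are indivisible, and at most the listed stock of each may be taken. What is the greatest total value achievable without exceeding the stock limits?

128 score

Top feasible selections:
- 2×tablet + 4×mask + 2×scroll: length 44, value 128
- 1×tablet + 1×urn + 4×mask + 2×scroll: length 45, value 126
- 1×tablet + 1×coin tray + 4×mask + 2×scroll: length 42, value 119
Best: 128 score.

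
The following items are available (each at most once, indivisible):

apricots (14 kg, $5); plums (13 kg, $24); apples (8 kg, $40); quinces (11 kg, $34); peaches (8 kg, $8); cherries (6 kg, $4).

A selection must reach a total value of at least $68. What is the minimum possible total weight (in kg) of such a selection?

19

Subsets with value ≥ 68, sorted by total weight:
- apples+quinces: weight 19, value 74
- apples+quinces+cherries: weight 25, value 78
Minimum weight: 19 kg.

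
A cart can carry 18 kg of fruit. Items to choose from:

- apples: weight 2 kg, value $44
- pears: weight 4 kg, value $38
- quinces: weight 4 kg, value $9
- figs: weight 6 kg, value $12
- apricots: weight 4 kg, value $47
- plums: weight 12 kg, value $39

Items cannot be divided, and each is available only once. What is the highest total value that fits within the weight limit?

$141

Check high-value combinations within 18 kg:
- apples+pears+figs+apricots: weight 2+4+6+4=16, value 44+38+12+47=141
- apples+pears+quinces+apricots: weight 2+4+4+4=14, value 44+38+9+47=138
- apples+apricots+plums: weight 2+4+12=18, value 44+47+39=130
Best: $141.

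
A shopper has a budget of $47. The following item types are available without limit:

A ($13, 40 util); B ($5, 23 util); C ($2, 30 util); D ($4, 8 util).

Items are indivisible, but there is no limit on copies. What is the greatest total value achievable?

690 util

Best value-per-unit is C at 30/2, and filling with it alone uses cost 23×2=46. No mix of the others beats 23×30 = 690.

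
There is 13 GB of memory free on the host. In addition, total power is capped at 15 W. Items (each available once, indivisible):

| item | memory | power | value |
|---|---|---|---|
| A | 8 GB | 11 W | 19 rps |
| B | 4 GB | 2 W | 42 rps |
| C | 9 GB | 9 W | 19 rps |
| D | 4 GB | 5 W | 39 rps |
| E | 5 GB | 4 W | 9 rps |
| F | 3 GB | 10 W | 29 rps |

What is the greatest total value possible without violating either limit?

90 rps

Feasible sets respecting both limits:
- B+D+E: memory 13, power 11, value 90
- B+D: memory 8, power 7, value 81
- B+F: memory 7, power 12, value 71
- D+F: memory 7, power 15, value 68
Best: 90 rps.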